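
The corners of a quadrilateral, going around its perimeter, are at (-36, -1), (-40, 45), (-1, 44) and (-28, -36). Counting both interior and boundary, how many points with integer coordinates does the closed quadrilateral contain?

1691

The shoelace formula gives twice the area as |[(-36)·45 − (-40)·(-1)] + [(-40)·44 − (-1)·45] + [(-1)·(-36) − (-28)·44] + [(-28)·(-1) − (-36)·(-36)]| = 3375, so the area is 3375/2.
The number of boundary lattice points is Σ gcd(|Δx|,|Δy|) = gcd(4,46) + gcd(39,1) + gcd(27,80) + gcd(8,35) = 2+1+1+1 = 5.
Pick's theorem gives I = A − B/2 + 1 = 3375/2 − 5/2 + 1 = 1686, so the closed region contains I + B = 1686 + 5 = 1691 lattice points.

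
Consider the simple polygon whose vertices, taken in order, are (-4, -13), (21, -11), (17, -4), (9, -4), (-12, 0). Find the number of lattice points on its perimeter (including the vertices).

Along each edge there are gcd(|Δx|,|Δy|)+1 lattice points, so counting each shared vertex once the boundary has gcd(25,2) + gcd(4,7) + gcd(8,0) + gcd(21,4) + gcd(8,13) = 1+1+8+1+1 = 12.

12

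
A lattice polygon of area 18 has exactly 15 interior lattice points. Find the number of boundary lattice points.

8

Pick's theorem gives A = I + B/2 − 1, so B = 2(A − I + 1) = 2(18 − 15 + 1) = 8.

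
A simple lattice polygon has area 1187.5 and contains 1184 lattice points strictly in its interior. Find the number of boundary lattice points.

9

Pick's theorem gives A = I + B/2 − 1, so B = 2(A − I + 1) = 2(1187.5 − 1184 + 1) = 9.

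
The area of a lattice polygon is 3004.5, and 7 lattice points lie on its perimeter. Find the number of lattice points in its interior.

3002

Pick's theorem A = I + B/2 − 1 rearranges to I = A − B/2 + 1 = 3004.5 − 7/2 + 1 = 3002.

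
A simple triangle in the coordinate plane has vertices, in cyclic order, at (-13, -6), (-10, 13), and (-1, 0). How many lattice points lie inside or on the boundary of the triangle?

The shoelace formula gives twice the area as |((-13)·13 − (-10)·(-6)) + ((-10)·0 − (-1)·13) + ((-1)·(-6) − (-13)·0)| = 210, so the area is 105.
The number of boundary lattice points is Σ gcd(|Δx|,|Δy|) = gcd(3,19) + gcd(9,13) + gcd(12,6) = 1+1+6 = 8.
Pick's theorem gives I = A − B/2 + 1 = 105 − 8/2 + 1 = 102, so the closed region contains I + B = 102 + 8 = 110 lattice points.

110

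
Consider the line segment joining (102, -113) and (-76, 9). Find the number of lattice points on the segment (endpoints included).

The number of lattice points on a segment between lattice points is gcd(|Δx|,|Δy|) + 1 = gcd(178,122) + 1 = 2 + 1 = 3.

3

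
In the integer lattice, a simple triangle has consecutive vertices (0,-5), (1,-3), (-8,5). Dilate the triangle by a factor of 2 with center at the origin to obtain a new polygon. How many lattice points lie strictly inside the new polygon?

Using the shoelace formula, 2A = |[0·(-3) − 1·(-5)] + [1·5 − (-8)·(-3)] + [(-8)·(-5) − 0·5]| = 26, so the area is 13.
The number of boundary lattice points is Σ gcd(|Δx|,|Δy|) = gcd(1,2) + gcd(9,8) + gcd(8,10) = 1+1+2 = 4.
Scaling by 2 multiplies the area by 2² = 4 (so the new area is 52) and multiplies the boundary lattice-point count by 2, giving 8.
By Pick's theorem, the interior count of the dilated polygon is 52 − 8/2 + 1 = 49.

49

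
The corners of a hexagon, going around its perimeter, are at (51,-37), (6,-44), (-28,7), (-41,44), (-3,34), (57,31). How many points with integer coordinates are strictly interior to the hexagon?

The shoelace formula gives twice the area as |[51·(-44) − 6·(-37)] + [6·7 − (-28)·(-44)] + [(-28)·44 − (-41)·7] + [(-41)·34 − (-3)·44] + [(-3)·31 − 57·34] + [57·(-37) − 51·31]| = 11140, so the area is 5570.
The number of boundary lattice points is Σ gcd(|Δx|,|Δy|) = gcd(45,7) + gcd(34,51) + gcd(13,37) + gcd(38,10) + gcd(60,3) + gcd(6,68) = 1+17+1+2+3+2 = 26.
Pick's theorem gives I = A − B/2 + 1 = 5570 − 26/2 + 1 = 5558.

5558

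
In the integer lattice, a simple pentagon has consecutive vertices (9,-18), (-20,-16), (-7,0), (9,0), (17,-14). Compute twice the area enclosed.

Using the shoelace formula, 2A = |(9·(-16) − (-20)·(-18)) + ((-20)·0 − (-7)·(-16)) + ((-7)·0 − 9·0) + (9·(-14) − 17·0) + (17·(-18) − 9·(-14))| = 922, so the area is 461.

922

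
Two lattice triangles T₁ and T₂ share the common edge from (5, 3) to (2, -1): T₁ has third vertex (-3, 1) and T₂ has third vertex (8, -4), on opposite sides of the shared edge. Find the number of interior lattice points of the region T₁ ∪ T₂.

The union is the simple quadrilateral with vertices (5, 3), (-3, 1), (2, -1), (8, -4) in order.
By the shoelace formula, twice the signed area is |[5·1 − (-3)·3] + [(-3)·(-1) − 2·1] + [2·(-4) − 8·(-1)] + [8·3 − 5·(-4)]| = 59, so the area is 29.5.
Summing gcd(|Δx|,|Δy|) over the edges gives the boundary count: gcd(8,2) + gcd(5,2) + gcd(6,3) + gcd(3,7) = 2+1+3+1 = 7.
By Pick's theorem I = A − B/2 + 1 = 29.5 − 7/2 + 1 = 27.

27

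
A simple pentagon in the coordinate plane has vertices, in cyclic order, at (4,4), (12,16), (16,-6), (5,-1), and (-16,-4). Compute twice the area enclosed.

The shoelace formula gives twice the area as |(4·16 − 12·4) + (12·(-6) − 16·16) + (16·(-1) − 5·(-6)) + (5·(-4) − (-16)·(-1)) + ((-16)·4 − 4·(-4))| = 382, so the area is 191.

382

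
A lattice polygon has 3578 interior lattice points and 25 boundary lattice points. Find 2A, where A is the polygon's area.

7179

Pick's theorem states A = I + B/2 − 1, so A = 3578 + 25/2 − 1 = 7179/2.
Hence 2A = 7179.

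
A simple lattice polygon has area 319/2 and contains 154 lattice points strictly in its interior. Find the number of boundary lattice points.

13

Pick's theorem gives A = I + B/2 − 1, so B = 2(A − I + 1) = 2(319/2 − 154 + 1) = 13.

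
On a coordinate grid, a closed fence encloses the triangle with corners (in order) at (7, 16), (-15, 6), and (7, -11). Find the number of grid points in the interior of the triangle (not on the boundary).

283

Using the shoelace formula, 2A = |(7·6 − (-15)·16) + ((-15)·(-11) − 7·6) + (7·16 − 7·(-11))| = 594, so the area is 297.
Along each edge there are gcd(|Δx|,|Δy|)+1 lattice points, so counting each shared vertex once the boundary has gcd(22,10) + gcd(22,17) + gcd(0,27) = 2+1+27 = 30.
By Pick's theorem A = I + B/2 − 1, so I = 297 − 30/2 + 1 = 283.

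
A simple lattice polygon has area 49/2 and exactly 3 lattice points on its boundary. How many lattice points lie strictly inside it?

24

Pick's theorem A = I + B/2 − 1 rearranges to I = A − B/2 + 1 = 49/2 − 3/2 + 1 = 24.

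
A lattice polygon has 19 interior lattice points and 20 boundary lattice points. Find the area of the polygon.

Pick's theorem states A = I + B/2 − 1, so A = 19 + 20/2 − 1 = 28.

28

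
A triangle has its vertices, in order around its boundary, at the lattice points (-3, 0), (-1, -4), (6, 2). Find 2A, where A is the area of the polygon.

40

Using the shoelace formula, 2A = |[(-3)·(-4) − (-1)·0] + [(-1)·2 − 6·(-4)] + [6·0 − (-3)·2]| = 40, so the area is 20.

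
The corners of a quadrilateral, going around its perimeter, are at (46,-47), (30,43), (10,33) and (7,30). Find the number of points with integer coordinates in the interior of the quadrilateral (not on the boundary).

1147

By the shoelace formula, twice the signed area is |(46·43 − 30·(-47)) + (30·33 − 10·43) + (10·30 − 7·33) + (7·(-47) − 46·30)| = 2308, so the area is 1154.
Along each edge there are gcd(|Δx|,|Δy|)+1 lattice points, so counting each shared vertex once the boundary has gcd(16,90) + gcd(20,10) + gcd(3,3) + gcd(39,77) = 2+10+3+1 = 16.
Pick's theorem gives I = A − B/2 + 1 = 1154 − 16/2 + 1 = 1147.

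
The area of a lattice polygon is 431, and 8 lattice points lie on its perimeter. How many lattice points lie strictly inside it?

From Pick's theorem, I = A − B/2 + 1 = 431 − 8/2 + 1 = 428.

428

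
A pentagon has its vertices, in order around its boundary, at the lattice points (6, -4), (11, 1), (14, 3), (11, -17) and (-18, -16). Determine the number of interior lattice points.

The shoelace formula gives twice the area as |(6·1 − 11·(-4)) + (11·3 − 14·1) + (14·(-17) − 11·3) + (11·(-16) − (-18)·(-17)) + ((-18)·(-4) − 6·(-16))| = 516, so the area is 258.
Along each edge there are gcd(|Δx|,|Δy|)+1 lattice points, so counting each shared vertex once the boundary has gcd(5,5) + gcd(3,2) + gcd(3,20) + gcd(29,1) + gcd(24,12) = 5+1+1+1+12 = 20.
Pick's theorem gives I = A − B/2 + 1 = 258 − 20/2 + 1 = 249.

249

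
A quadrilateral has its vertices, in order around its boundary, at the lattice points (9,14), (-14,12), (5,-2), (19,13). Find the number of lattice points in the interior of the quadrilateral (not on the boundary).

261

Using the shoelace formula, 2A = |[9·12 − (-14)·14] + [(-14)·(-2) − 5·12] + [5·13 − 19·(-2)] + [19·14 − 9·13]| = 524, so the area is 262.
The number of boundary lattice points is Σ gcd(|Δx|,|Δy|) = gcd(23,2) + gcd(19,14) + gcd(14,15) + gcd(10,1) = 1+1+1+1 = 4.
Pick's theorem gives I = A − B/2 + 1 = 262 − 4/2 + 1 = 261.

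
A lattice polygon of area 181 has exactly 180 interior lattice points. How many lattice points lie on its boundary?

Pick's theorem gives A = I + B/2 − 1, so B = 2(A − I + 1) = 2(181 − 180 + 1) = 4.

4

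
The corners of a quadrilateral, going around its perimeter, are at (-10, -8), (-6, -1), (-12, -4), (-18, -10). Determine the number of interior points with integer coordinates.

28

Using the shoelace formula, 2A = |[(-10)·(-1) − (-6)·(-8)] + [(-6)·(-4) − (-12)·(-1)] + [(-12)·(-10) − (-18)·(-4)] + [(-18)·(-8) − (-10)·(-10)]| = 66, so the area is 33.
Along each edge there are gcd(|Δx|,|Δy|)+1 lattice points, so counting each shared vertex once the boundary has gcd(4,7) + gcd(6,3) + gcd(6,6) + gcd(8,2) = 1+3+6+2 = 12.
By Pick's theorem A = I + B/2 − 1, so I = 33 − 12/2 + 1 = 28.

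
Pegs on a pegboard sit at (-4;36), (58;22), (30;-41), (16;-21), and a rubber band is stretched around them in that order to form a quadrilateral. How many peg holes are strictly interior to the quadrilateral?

2343

By the shoelace formula, twice the signed area is |((-4)·22 − 58·36) + (58·(-41) − 30·22) + (30·(-21) − 16·(-41)) + (16·36 − (-4)·(-21))| = 4696, so the area is 2348.
Summing gcd(|Δx|,|Δy|) over the edges gives the boundary count: gcd(62,14) + gcd(28,63) + gcd(14,20) + gcd(20,57) = 2+7+2+1 = 12.
By Pick's theorem A = I + B/2 − 1, so I = 2348 − 12/2 + 1 = 2343.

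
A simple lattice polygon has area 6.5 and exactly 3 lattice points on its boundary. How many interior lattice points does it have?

Pick's theorem A = I + B/2 − 1 rearranges to I = A − B/2 + 1 = 6.5 − 3/2 + 1 = 6.

6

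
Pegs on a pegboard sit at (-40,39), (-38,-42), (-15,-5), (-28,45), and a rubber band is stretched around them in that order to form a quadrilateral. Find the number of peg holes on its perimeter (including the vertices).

Summing gcd(|Δx|,|Δy|) over the edges gives the boundary count: gcd(2,81) + gcd(23,37) + gcd(13,50) + gcd(12,6) = 1+1+1+6 = 9.

9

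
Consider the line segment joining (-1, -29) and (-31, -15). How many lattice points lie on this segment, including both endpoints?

3

The number of lattice points on a segment between lattice points is gcd(|Δx|,|Δy|) + 1 = gcd(30,14) + 1 = 2 + 1 = 3.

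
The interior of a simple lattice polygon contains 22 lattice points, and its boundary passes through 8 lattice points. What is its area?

By Pick's theorem, A = I + B/2 − 1 = 22 + 8/2 − 1 = 25.

25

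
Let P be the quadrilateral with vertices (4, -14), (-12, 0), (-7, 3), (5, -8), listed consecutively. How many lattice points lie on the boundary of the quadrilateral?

5

Along each edge there are gcd(|Δx|,|Δy|)+1 lattice points, so counting each shared vertex once the boundary has gcd(16,14) + gcd(5,3) + gcd(12,11) + gcd(1,6) = 2+1+1+1 = 5.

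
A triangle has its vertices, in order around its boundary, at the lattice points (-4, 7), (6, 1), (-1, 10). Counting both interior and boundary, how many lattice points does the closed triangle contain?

28

By the shoelace formula, twice the signed area is |[(-4)·1 − 6·7] + [6·10 − (-1)·1] + [(-1)·7 − (-4)·10]| = 48, so the area is 24.
Summing gcd(|Δx|,|Δy|) over the edges gives the boundary count: gcd(10,6) + gcd(7,9) + gcd(3,3) = 2+1+3 = 6.
Pick's theorem gives I = A − B/2 + 1 = 24 − 6/2 + 1 = 22, so the closed region contains I + B = 22 + 6 = 28 lattice points.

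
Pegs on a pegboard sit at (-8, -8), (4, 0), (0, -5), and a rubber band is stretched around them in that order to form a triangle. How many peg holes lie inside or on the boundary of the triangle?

Using the shoelace formula, 2A = |((-8)·0 − 4·(-8)) + (4·(-5) − 0·0) + (0·(-8) − (-8)·(-5))| = 28, so the area is 14.
The number of boundary lattice points is Σ gcd(|Δx|,|Δy|) = gcd(12,8) + gcd(4,5) + gcd(8,3) = 4+1+1 = 6.
Pick's theorem gives I = A − B/2 + 1 = 14 − 6/2 + 1 = 12, so the closed region contains I + B = 12 + 6 = 18 lattice points.

18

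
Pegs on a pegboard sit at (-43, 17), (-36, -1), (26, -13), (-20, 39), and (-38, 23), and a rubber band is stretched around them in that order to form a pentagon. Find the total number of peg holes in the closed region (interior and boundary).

Using the shoelace formula, 2A = |[(-43)·(-1) − (-36)·17] + [(-36)·(-13) − 26·(-1)] + [26·39 − (-20)·(-13)] + [(-20)·23 − (-38)·39] + [(-38)·17 − (-43)·23]| = 3268, so the area is 1634.
Along each edge there are gcd(|Δx|,|Δy|)+1 lattice points, so counting each shared vertex once the boundary has gcd(7,18) + gcd(62,12) + gcd(46,52) + gcd(18,16) + gcd(5,6) = 1+2+2+2+1 = 8.
Pick's theorem gives I = A − B/2 + 1 = 1634 − 8/2 + 1 = 1631, so the closed region contains I + B = 1631 + 8 = 1639 lattice points.

1639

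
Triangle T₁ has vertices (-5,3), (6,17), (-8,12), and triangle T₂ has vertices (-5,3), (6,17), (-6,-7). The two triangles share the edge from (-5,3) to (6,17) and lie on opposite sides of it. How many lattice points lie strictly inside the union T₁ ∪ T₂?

111

The union is the simple quadrilateral with vertices (-5,3), (-8,12), (6,17), (-6,-7) in order.
Using the shoelace formula, 2A = |[(-5)·12 − (-8)·3] + [(-8)·17 − 6·12] + [6·(-7) − (-6)·17] + [(-6)·3 − (-5)·(-7)]| = 237, so the area is 237/2.
Along each edge there are gcd(|Δx|,|Δy|)+1 lattice points, so counting each shared vertex once the boundary has gcd(3,9) + gcd(14,5) + gcd(12,24) + gcd(1,10) = 3+1+12+1 = 17.
By Pick's theorem I = A − B/2 + 1 = 237/2 − 17/2 + 1 = 111.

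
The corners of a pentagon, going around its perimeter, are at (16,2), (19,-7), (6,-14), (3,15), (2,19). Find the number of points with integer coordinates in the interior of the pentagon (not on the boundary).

Using the shoelace formula, 2A = |(16·(-7) − 19·2) + (19·(-14) − 6·(-7)) + (6·15 − 3·(-14)) + (3·19 − 2·15) + (2·2 − 16·19)| = 515, so the area is 257.5.
Along each edge there are gcd(|Δx|,|Δy|)+1 lattice points, so counting each shared vertex once the boundary has gcd(3,9) + gcd(13,7) + gcd(3,29) + gcd(1,4) + gcd(14,17) = 3+1+1+1+1 = 7.
Pick's theorem gives I = A − B/2 + 1 = 257.5 − 7/2 + 1 = 255.

255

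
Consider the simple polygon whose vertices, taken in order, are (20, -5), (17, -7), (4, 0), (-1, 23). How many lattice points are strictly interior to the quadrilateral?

191

The shoelace formula gives twice the area as |(20·(-7) − 17·(-5)) + (17·0 − 4·(-7)) + (4·23 − (-1)·0) + ((-1)·(-5) − 20·23)| = 390, so the area is 195.
Summing gcd(|Δx|,|Δy|) over the edges gives the boundary count: gcd(3,2) + gcd(13,7) + gcd(5,23) + gcd(21,28) = 1+1+1+7 = 10.
By Pick's theorem A = I + B/2 − 1, so I = 195 − 10/2 + 1 = 191.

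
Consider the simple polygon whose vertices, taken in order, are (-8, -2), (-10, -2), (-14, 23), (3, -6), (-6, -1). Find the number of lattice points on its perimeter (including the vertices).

The number of boundary lattice points is Σ gcd(|Δx|,|Δy|) = gcd(2,0) + gcd(4,25) + gcd(17,29) + gcd(9,5) + gcd(2,1) = 2+1+1+1+1 = 6.

6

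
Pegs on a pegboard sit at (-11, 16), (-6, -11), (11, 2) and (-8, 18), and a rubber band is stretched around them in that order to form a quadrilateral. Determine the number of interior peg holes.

304

By the shoelace formula, twice the signed area is |[(-11)·(-11) − (-6)·16] + [(-6)·2 − 11·(-11)] + [11·18 − (-8)·2] + [(-8)·16 − (-11)·18]| = 610, so the area is 305.
Summing gcd(|Δx|,|Δy|) over the edges gives the boundary count: gcd(5,27) + gcd(17,13) + gcd(19,16) + gcd(3,2) = 1+1+1+1 = 4.
By Pick's theorem A = I + B/2 − 1, so I = 305 − 4/2 + 1 = 304.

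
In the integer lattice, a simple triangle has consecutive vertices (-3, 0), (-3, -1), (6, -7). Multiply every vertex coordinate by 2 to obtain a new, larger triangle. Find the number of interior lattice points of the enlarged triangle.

14

By the shoelace formula, twice the signed area is |[(-3)·(-1) − (-3)·0] + [(-3)·(-7) − 6·(-1)] + [6·0 − (-3)·(-7)]| = 9, so the area is 9/2.
Along each edge there are gcd(|Δx|,|Δy|)+1 lattice points, so counting each shared vertex once the boundary has gcd(0,1) + gcd(9,6) + gcd(9,7) = 1+3+1 = 5.
Scaling by 2 multiplies the area by 2² = 4 (so the new area is 18) and multiplies the boundary lattice-point count by 2, giving 10.
By Pick's theorem, the interior count of the dilated polygon is 18 − 10/2 + 1 = 14.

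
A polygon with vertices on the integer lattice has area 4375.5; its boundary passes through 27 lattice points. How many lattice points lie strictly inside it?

4363

From Pick's theorem, I = A − B/2 + 1 = 4375.5 − 27/2 + 1 = 4363.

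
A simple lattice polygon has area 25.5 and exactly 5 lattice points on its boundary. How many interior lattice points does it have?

Pick's theorem A = I + B/2 − 1 rearranges to I = A − B/2 + 1 = 25.5 − 5/2 + 1 = 24.

24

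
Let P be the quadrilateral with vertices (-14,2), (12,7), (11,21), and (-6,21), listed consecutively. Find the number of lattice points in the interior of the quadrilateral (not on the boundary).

Using the shoelace formula, 2A = |[(-14)·7 − 12·2] + [12·21 − 11·7] + [11·21 − (-6)·21] + [(-6)·2 − (-14)·21]| = 692, so the area is 346.
The number of boundary lattice points is Σ gcd(|Δx|,|Δy|) = gcd(26,5) + gcd(1,14) + gcd(17,0) + gcd(8,19) = 1+1+17+1 = 20.
Pick's theorem gives I = A − B/2 + 1 = 346 − 20/2 + 1 = 337.

337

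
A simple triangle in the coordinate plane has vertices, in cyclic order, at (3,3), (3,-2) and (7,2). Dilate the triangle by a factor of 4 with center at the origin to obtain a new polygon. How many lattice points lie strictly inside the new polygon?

141

By the shoelace formula, twice the signed area is |(3·(-2) − 3·3) + (3·2 − 7·(-2)) + (7·3 − 3·2)| = 20, so the area is 10.
Along each edge there are gcd(|Δx|,|Δy|)+1 lattice points, so counting each shared vertex once the boundary has gcd(0,5) + gcd(4,4) + gcd(4,1) = 5+4+1 = 10.
Scaling by 4 multiplies the area by 4² = 16 (so the new area is 160) and multiplies the boundary lattice-point count by 4, giving 40.
By Pick's theorem, the interior count of the dilated polygon is 160 − 40/2 + 1 = 141.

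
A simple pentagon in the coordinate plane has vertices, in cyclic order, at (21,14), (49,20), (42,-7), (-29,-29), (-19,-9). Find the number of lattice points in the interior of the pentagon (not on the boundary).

By the shoelace formula, twice the signed area is |[21·20 − 49·14] + [49·(-7) − 42·20] + [42·(-29) − (-29)·(-7)] + [(-29)·(-9) − (-19)·(-29)] + [(-19)·14 − 21·(-9)]| = 3237, so the area is 1618.5.
The number of boundary lattice points is Σ gcd(|Δx|,|Δy|) = gcd(28,6) + gcd(7,27) + gcd(71,22) + gcd(10,20) + gcd(40,23) = 2+1+1+10+1 = 15.
Pick's theorem gives I = A − B/2 + 1 = 1618.5 − 15/2 + 1 = 1612.

1612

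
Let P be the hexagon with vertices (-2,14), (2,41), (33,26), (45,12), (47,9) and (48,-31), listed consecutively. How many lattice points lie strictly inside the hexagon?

Using the shoelace formula, 2A = |[(-2)·41 − 2·14] + [2·26 − 33·41] + [33·12 − 45·26] + [45·9 − 47·12] + [47·(-31) − 48·9] + [48·14 − (-2)·(-31)]| = 3623, so the area is 3623/2.
The number of boundary lattice points is Σ gcd(|Δx|,|Δy|) = gcd(4,27) + gcd(31,15) + gcd(12,14) + gcd(2,3) + gcd(1,40) + gcd(50,45) = 1+1+2+1+1+5 = 11.
Pick's theorem gives I = A − B/2 + 1 = 3623/2 − 11/2 + 1 = 1807.

1807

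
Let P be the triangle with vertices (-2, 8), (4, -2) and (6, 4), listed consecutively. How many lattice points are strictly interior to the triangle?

25

Using the shoelace formula, 2A = |[(-2)·(-2) − 4·8] + [4·4 − 6·(-2)] + [6·8 − (-2)·4]| = 56, so the area is 28.
Summing gcd(|Δx|,|Δy|) over the edges gives the boundary count: gcd(6,10) + gcd(2,6) + gcd(8,4) = 2+2+4 = 8.
By Pick's theorem A = I + B/2 − 1, so I = 28 − 8/2 + 1 = 25.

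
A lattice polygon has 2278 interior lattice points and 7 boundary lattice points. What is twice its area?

4561

By Pick's theorem, A = I + B/2 − 1 = 2278 + 7/2 − 1 = 4561/2.
Hence 2A = 4561.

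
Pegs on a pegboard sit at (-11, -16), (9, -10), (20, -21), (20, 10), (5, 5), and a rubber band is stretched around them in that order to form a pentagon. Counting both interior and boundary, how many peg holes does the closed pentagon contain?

481

The shoelace formula gives twice the area as |((-11)·(-10) − 9·(-16)) + (9·(-21) − 20·(-10)) + (20·10 − 20·(-21)) + (20·5 − 5·10) + (5·(-16) − (-11)·5)| = 910, so the area is 455.
Along each edge there are gcd(|Δx|,|Δy|)+1 lattice points, so counting each shared vertex once the boundary has gcd(20,6) + gcd(11,11) + gcd(0,31) + gcd(15,5) + gcd(16,21) = 2+11+31+5+1 = 50.
Pick's theorem gives I = A − B/2 + 1 = 455 − 50/2 + 1 = 431, so the closed region contains I + B = 431 + 50 = 481 lattice points.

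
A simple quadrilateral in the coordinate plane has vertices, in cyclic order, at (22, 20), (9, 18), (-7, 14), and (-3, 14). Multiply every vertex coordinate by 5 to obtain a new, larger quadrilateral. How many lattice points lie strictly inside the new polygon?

526

Using the shoelace formula, 2A = |(22·18 − 9·20) + (9·14 − (-7)·18) + ((-7)·14 − (-3)·14) + ((-3)·20 − 22·14)| = 44, so the area is 22.
Summing gcd(|Δx|,|Δy|) over the edges gives the boundary count: gcd(13,2) + gcd(16,4) + gcd(4,0) + gcd(25,6) = 1+4+4+1 = 10.
Scaling by 5 multiplies the area by 5² = 25 (so the new area is 550) and multiplies the boundary lattice-point count by 5, giving 50.
By Pick's theorem, the interior count of the dilated polygon is 550 − 50/2 + 1 = 526.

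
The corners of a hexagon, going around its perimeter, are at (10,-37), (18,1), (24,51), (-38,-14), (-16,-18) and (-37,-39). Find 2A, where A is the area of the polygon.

The shoelace formula gives twice the area as |[10·1 − 18·(-37)] + [18·51 − 24·1] + [24·(-14) − (-38)·51] + [(-38)·(-18) − (-16)·(-14)] + [(-16)·(-39) − (-37)·(-18)] + [(-37)·(-37) − 10·(-39)]| = 5349, so the area is 5349/2.

5349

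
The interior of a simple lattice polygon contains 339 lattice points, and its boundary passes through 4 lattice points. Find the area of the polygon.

340

Pick's theorem states A = I + B/2 − 1, so A = 339 + 4/2 − 1 = 340.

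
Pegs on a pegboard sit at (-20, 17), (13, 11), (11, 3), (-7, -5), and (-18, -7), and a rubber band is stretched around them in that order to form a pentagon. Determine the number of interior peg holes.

518

By the shoelace formula, twice the signed area is |[(-20)·11 − 13·17] + [13·3 − 11·11] + [11·(-5) − (-7)·3] + [(-7)·(-7) − (-18)·(-5)] + [(-18)·17 − (-20)·(-7)]| = 1044, so the area is 522.
Summing gcd(|Δx|,|Δy|) over the edges gives the boundary count: gcd(33,6) + gcd(2,8) + gcd(18,8) + gcd(11,2) + gcd(2,24) = 3+2+2+1+2 = 10.
Pick's theorem gives I = A − B/2 + 1 = 522 − 10/2 + 1 = 518.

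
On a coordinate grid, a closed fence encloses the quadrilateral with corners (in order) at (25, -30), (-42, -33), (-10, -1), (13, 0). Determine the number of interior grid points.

Using the shoelace formula, 2A = |(25·(-33) − (-42)·(-30)) + ((-42)·(-1) − (-10)·(-33)) + ((-10)·0 − 13·(-1)) + (13·(-30) − 25·0)| = 2750, so the area is 1375.
Along each edge there are gcd(|Δx|,|Δy|)+1 lattice points, so counting each shared vertex once the boundary has gcd(67,3) + gcd(32,32) + gcd(23,1) + gcd(12,30) = 1+32+1+6 = 40.
Pick's theorem gives I = A − B/2 + 1 = 1375 − 40/2 + 1 = 1356.

1356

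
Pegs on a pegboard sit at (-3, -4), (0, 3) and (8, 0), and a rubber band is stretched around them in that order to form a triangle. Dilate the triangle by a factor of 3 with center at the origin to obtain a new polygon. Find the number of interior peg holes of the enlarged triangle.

289

The shoelace formula gives twice the area as |[(-3)·3 − 0·(-4)] + [0·0 − 8·3] + [8·(-4) − (-3)·0]| = 65, so the area is 32.5.
Along each edge there are gcd(|Δx|,|Δy|)+1 lattice points, so counting each shared vertex once the boundary has gcd(3,7) + gcd(8,3) + gcd(11,4) = 1+1+1 = 3.
Scaling by 3 multiplies the area by 3² = 9 (so the new area is 292.5) and multiplies the boundary lattice-point count by 3, giving 9.
By Pick's theorem, the interior count of the dilated polygon is 292.5 − 9/2 + 1 = 289.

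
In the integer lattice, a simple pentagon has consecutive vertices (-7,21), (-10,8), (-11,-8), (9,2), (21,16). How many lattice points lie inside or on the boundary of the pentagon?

522

Using the shoelace formula, 2A = |[(-7)·8 − (-10)·21] + [(-10)·(-8) − (-11)·8] + [(-11)·2 − 9·(-8)] + [9·16 − 21·2] + [21·21 − (-7)·16]| = 1027, so the area is 513.5.
Along each edge there are gcd(|Δx|,|Δy|)+1 lattice points, so counting each shared vertex once the boundary has gcd(3,13) + gcd(1,16) + gcd(20,10) + gcd(12,14) + gcd(28,5) = 1+1+10+2+1 = 15.
Pick's theorem gives I = A − B/2 + 1 = 513.5 − 15/2 + 1 = 507, so the closed region contains I + B = 507 + 15 = 522 lattice points.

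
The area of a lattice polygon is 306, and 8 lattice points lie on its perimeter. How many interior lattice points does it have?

Pick's theorem A = I + B/2 − 1 rearranges to I = A − B/2 + 1 = 306 − 8/2 + 1 = 303.

303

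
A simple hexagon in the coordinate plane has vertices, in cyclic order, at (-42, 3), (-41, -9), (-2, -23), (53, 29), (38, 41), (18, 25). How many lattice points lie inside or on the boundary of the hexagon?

2494

Using the shoelace formula, 2A = |((-42)·(-9) − (-41)·3) + ((-41)·(-23) − (-2)·(-9)) + ((-2)·29 − 53·(-23)) + (53·41 − 38·29) + (38·25 − 18·41) + (18·3 − (-42)·25)| = 4974, so the area is 2487.
The number of boundary lattice points is Σ gcd(|Δx|,|Δy|) = gcd(1,12) + gcd(39,14) + gcd(55,52) + gcd(15,12) + gcd(20,16) + gcd(60,22) = 1+1+1+3+4+2 = 12.
Pick's theorem gives I = A − B/2 + 1 = 2487 − 12/2 + 1 = 2482, so the closed region contains I + B = 2482 + 12 = 2494 lattice points.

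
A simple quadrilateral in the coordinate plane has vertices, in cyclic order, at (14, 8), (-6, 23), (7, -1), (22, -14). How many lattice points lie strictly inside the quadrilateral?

Using the shoelace formula, 2A = |[14·23 − (-6)·8] + [(-6)·(-1) − 7·23] + [7·(-14) − 22·(-1)] + [22·8 − 14·(-14)]| = 511, so the area is 255.5.
Summing gcd(|Δx|,|Δy|) over the edges gives the boundary count: gcd(20,15) + gcd(13,24) + gcd(15,13) + gcd(8,22) = 5+1+1+2 = 9.
Pick's theorem gives I = A − B/2 + 1 = 255.5 − 9/2 + 1 = 252.

252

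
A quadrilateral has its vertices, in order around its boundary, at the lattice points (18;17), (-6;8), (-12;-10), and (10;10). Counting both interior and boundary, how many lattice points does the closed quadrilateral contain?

193

Using the shoelace formula, 2A = |[18·8 − (-6)·17] + [(-6)·(-10) − (-12)·8] + [(-12)·10 − 10·(-10)] + [10·17 − 18·10]| = 372, so the area is 186.
Along each edge there are gcd(|Δx|,|Δy|)+1 lattice points, so counting each shared vertex once the boundary has gcd(24,9) + gcd(6,18) + gcd(22,20) + gcd(8,7) = 3+6+2+1 = 12.
Pick's theorem gives I = A − B/2 + 1 = 186 − 12/2 + 1 = 181, so the closed region contains I + B = 181 + 12 = 193 lattice points.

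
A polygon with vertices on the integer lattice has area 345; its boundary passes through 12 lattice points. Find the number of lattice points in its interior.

Pick's theorem A = I + B/2 − 1 rearranges to I = A − B/2 + 1 = 345 − 12/2 + 1 = 340.

340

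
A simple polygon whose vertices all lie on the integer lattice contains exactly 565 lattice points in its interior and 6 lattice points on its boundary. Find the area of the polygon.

567

By Pick's theorem, A = I + B/2 − 1 = 565 + 6/2 − 1 = 567.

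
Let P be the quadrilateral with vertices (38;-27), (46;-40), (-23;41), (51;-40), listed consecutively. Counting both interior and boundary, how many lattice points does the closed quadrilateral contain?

180

Using the shoelace formula, 2A = |[38·(-40) − 46·(-27)] + [46·41 − (-23)·(-40)] + [(-23)·(-40) − 51·41] + [51·(-27) − 38·(-40)]| = 340, so the area is 170.
The number of boundary lattice points is Σ gcd(|Δx|,|Δy|) = gcd(8,13) + gcd(69,81) + gcd(74,81) + gcd(13,13) = 1+3+1+13 = 18.
Pick's theorem gives I = A − B/2 + 1 = 170 − 18/2 + 1 = 162, so the closed region contains I + B = 162 + 18 = 180 lattice points.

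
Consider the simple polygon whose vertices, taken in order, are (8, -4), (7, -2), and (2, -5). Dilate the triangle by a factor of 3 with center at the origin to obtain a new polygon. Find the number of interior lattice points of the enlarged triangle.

Using the shoelace formula, 2A = |[8·(-2) − 7·(-4)] + [7·(-5) − 2·(-2)] + [2·(-4) − 8·(-5)]| = 13, so the area is 13/2.
Summing gcd(|Δx|,|Δy|) over the edges gives the boundary count: gcd(1,2) + gcd(5,3) + gcd(6,1) = 1+1+1 = 3.
Scaling by 3 multiplies the area by 3² = 9 (so the new area is 58.5) and multiplies the boundary lattice-point count by 3, giving 9.
By Pick's theorem, the interior count of the dilated polygon is 58.5 − 9/2 + 1 = 55.

55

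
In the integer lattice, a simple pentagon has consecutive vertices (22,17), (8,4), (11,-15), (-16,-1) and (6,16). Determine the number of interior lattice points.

By the shoelace formula, twice the signed area is |(22·4 − 8·17) + (8·(-15) − 11·4) + (11·(-1) − (-16)·(-15)) + ((-16)·16 − 6·(-1)) + (6·17 − 22·16)| = 963, so the area is 963/2.
Summing gcd(|Δx|,|Δy|) over the edges gives the boundary count: gcd(14,13) + gcd(3,19) + gcd(27,14) + gcd(22,17) + gcd(16,1) = 1+1+1+1+1 = 5.
Pick's theorem gives I = A − B/2 + 1 = 963/2 − 5/2 + 1 = 480.

480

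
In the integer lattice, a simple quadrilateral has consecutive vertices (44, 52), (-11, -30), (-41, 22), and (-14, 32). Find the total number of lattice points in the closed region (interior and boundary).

2684

The shoelace formula gives twice the area as |[44·(-30) − (-11)·52] + [(-11)·22 − (-41)·(-30)] + [(-41)·32 − (-14)·22] + [(-14)·52 − 44·32]| = 5360, so the area is 2680.
The number of boundary lattice points is Σ gcd(|Δx|,|Δy|) = gcd(55,82) + gcd(30,52) + gcd(27,10) + gcd(58,20) = 1+2+1+2 = 6.
Pick's theorem gives I = A − B/2 + 1 = 2680 − 6/2 + 1 = 2678, so the closed region contains I + B = 2678 + 6 = 2684 lattice points.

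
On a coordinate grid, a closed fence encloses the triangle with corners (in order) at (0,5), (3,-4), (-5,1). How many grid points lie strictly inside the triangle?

27

The shoelace formula gives twice the area as |[0·(-4) − 3·5] + [3·1 − (-5)·(-4)] + [(-5)·5 − 0·1]| = 57, so the area is 57/2.
Along each edge there are gcd(|Δx|,|Δy|)+1 lattice points, so counting each shared vertex once the boundary has gcd(3,9) + gcd(8,5) + gcd(5,4) = 3+1+1 = 5.
Pick's theorem gives I = A − B/2 + 1 = 57/2 − 5/2 + 1 = 27.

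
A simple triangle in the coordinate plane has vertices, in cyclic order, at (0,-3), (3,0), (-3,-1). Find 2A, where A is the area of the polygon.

The shoelace formula gives twice the area as |[0·0 − 3·(-3)] + [3·(-1) − (-3)·0] + [(-3)·(-3) − 0·(-1)]| = 15, so the area is 15/2.

15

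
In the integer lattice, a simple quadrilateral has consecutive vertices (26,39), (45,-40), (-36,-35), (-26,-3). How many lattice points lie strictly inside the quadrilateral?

3772

Using the shoelace formula, 2A = |(26·(-40) − 45·39) + (45·(-35) − (-36)·(-40)) + ((-36)·(-3) − (-26)·(-35)) + ((-26)·39 − 26·(-3))| = 7548, so the area is 3774.
The number of boundary lattice points is Σ gcd(|Δx|,|Δy|) = gcd(19,79) + gcd(81,5) + gcd(10,32) + gcd(52,42) = 1+1+2+2 = 6.
Pick's theorem gives I = A − B/2 + 1 = 3774 − 6/2 + 1 = 3772.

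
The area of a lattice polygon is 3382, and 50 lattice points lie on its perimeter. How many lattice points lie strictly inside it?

Pick's theorem A = I + B/2 − 1 rearranges to I = A − B/2 + 1 = 3382 − 50/2 + 1 = 3358.

3358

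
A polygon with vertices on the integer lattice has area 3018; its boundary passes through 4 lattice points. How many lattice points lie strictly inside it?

From Pick's theorem, I = A − B/2 + 1 = 3018 − 4/2 + 1 = 3017.

3017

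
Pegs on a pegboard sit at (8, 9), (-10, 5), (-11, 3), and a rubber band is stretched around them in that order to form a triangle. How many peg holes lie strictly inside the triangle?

15

Using the shoelace formula, 2A = |(8·5 − (-10)·9) + ((-10)·3 − (-11)·5) + ((-11)·9 − 8·3)| = 32, so the area is 16.
Summing gcd(|Δx|,|Δy|) over the edges gives the boundary count: gcd(18,4) + gcd(1,2) + gcd(19,6) = 2+1+1 = 4.
Pick's theorem gives I = A − B/2 + 1 = 16 − 4/2 + 1 = 15.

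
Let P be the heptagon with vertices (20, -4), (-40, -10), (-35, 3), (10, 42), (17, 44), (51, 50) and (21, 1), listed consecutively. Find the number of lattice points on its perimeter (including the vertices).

15

Along each edge there are gcd(|Δx|,|Δy|)+1 lattice points, so counting each shared vertex once the boundary has gcd(60,6) + gcd(5,13) + gcd(45,39) + gcd(7,2) + gcd(34,6) + gcd(30,49) + gcd(1,5) = 6+1+3+1+2+1+1 = 15.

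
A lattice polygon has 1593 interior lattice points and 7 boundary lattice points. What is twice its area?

3191

Pick's theorem states A = I + B/2 − 1, so A = 1593 + 7/2 − 1 = 3191/2.
Hence 2A = 3191.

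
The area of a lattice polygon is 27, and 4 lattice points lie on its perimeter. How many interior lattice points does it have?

26

From Pick's theorem, I = A − B/2 + 1 = 27 − 4/2 + 1 = 26.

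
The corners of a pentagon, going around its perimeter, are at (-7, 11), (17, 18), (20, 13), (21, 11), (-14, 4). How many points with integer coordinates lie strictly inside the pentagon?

189

The shoelace formula gives twice the area as |[(-7)·18 − 17·11] + [17·13 − 20·18] + [20·11 − 21·13] + [21·4 − (-14)·11] + [(-14)·11 − (-7)·4]| = 393, so the area is 196.5.
Summing gcd(|Δx|,|Δy|) over the edges gives the boundary count: gcd(24,7) + gcd(3,5) + gcd(1,2) + gcd(35,7) + gcd(7,7) = 1+1+1+7+7 = 17.
By Pick's theorem A = I + B/2 − 1, so I = 196.5 − 17/2 + 1 = 189.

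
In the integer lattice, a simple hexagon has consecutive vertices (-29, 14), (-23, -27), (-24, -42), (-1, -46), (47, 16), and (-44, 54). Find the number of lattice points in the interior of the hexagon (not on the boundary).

4407

Using the shoelace formula, 2A = |[(-29)·(-27) − (-23)·14] + [(-23)·(-42) − (-24)·(-27)] + [(-24)·(-46) − (-1)·(-42)] + [(-1)·16 − 47·(-46)] + [47·54 − (-44)·16] + [(-44)·14 − (-29)·54]| = 8823, so the area is 8823/2.
Along each edge there are gcd(|Δx|,|Δy|)+1 lattice points, so counting each shared vertex once the boundary has gcd(6,41) + gcd(1,15) + gcd(23,4) + gcd(48,62) + gcd(91,38) + gcd(15,40) = 1+1+1+2+1+5 = 11.
Pick's theorem gives I = A − B/2 + 1 = 8823/2 − 11/2 + 1 = 4407.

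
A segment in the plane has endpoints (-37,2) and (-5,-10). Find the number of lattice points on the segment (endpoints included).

The number of lattice points on a segment between lattice points is gcd(|Δx|,|Δy|) + 1 = gcd(32,12) + 1 = 4 + 1 = 5.

5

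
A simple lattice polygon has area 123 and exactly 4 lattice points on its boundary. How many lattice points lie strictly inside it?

Pick's theorem A = I + B/2 − 1 rearranges to I = A − B/2 + 1 = 123 − 4/2 + 1 = 122.

122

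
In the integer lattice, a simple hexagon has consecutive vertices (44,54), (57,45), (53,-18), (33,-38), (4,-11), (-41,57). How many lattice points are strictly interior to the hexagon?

By the shoelace formula, twice the signed area is |[44·45 − 57·54] + [57·(-18) − 53·45] + [53·(-38) − 33·(-18)] + [33·(-11) − 4·(-38)] + [4·57 − (-41)·(-11)] + [(-41)·54 − 44·57]| = 11085, so the area is 5542.5.
Along each edge there are gcd(|Δx|,|Δy|)+1 lattice points, so counting each shared vertex once the boundary has gcd(13,9) + gcd(4,63) + gcd(20,20) + gcd(29,27) + gcd(45,68) + gcd(85,3) = 1+1+20+1+1+1 = 25.
By Pick's theorem A = I + B/2 − 1, so I = 5542.5 − 25/2 + 1 = 5531.

5531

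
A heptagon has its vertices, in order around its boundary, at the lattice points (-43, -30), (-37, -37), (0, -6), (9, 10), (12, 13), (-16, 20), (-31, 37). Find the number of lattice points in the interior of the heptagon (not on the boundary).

1869

By the shoelace formula, twice the signed area is |((-43)·(-37) − (-37)·(-30)) + ((-37)·(-6) − 0·(-37)) + (0·10 − 9·(-6)) + (9·13 − 12·10) + (12·20 − (-16)·13) + ((-16)·37 − (-31)·20) + ((-31)·(-30) − (-43)·37)| = 3751, so the area is 1875.5.
The number of boundary lattice points is Σ gcd(|Δx|,|Δy|) = gcd(6,7) + gcd(37,31) + gcd(9,16) + gcd(3,3) + gcd(28,7) + gcd(15,17) + gcd(12,67) = 1+1+1+3+7+1+1 = 15.
Pick's theorem gives I = A − B/2 + 1 = 1875.5 − 15/2 + 1 = 1869.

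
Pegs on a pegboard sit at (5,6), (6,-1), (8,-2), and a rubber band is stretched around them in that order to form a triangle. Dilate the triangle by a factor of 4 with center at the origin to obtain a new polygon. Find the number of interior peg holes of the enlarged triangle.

The shoelace formula gives twice the area as |(5·(-1) − 6·6) + (6·(-2) − 8·(-1)) + (8·6 − 5·(-2))| = 13, so the area is 13/2.
The number of boundary lattice points is Σ gcd(|Δx|,|Δy|) = gcd(1,7) + gcd(2,1) + gcd(3,8) = 1+1+1 = 3.
Scaling by 4 multiplies the area by 4² = 16 (so the new area is 104) and multiplies the boundary lattice-point count by 4, giving 12.
By Pick's theorem, the interior count of the dilated polygon is 104 − 12/2 + 1 = 99.

99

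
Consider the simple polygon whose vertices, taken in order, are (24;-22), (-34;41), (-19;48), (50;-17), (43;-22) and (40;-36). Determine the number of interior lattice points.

1871

Using the shoelace formula, 2A = |[24·41 − (-34)·(-22)] + [(-34)·48 − (-19)·41] + [(-19)·(-17) − 50·48] + [50·(-22) − 43·(-17)] + [43·(-36) − 40·(-22)] + [40·(-22) − 24·(-36)]| = 3747, so the area is 1873.5.
Summing gcd(|Δx|,|Δy|) over the edges gives the boundary count: gcd(58,63) + gcd(15,7) + gcd(69,65) + gcd(7,5) + gcd(3,14) + gcd(16,14) = 1+1+1+1+1+2 = 7.
By Pick's theorem A = I + B/2 − 1, so I = 1873.5 − 7/2 + 1 = 1871.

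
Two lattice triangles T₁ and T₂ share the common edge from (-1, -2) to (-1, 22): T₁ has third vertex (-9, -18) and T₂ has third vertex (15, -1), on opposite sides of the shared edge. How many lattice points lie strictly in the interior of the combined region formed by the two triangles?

The union is the simple quadrilateral with vertices (-1, -2), (-9, -18), (-1, 22), (15, -1) in order.
Using the shoelace formula, 2A = |[(-1)·(-18) − (-9)·(-2)] + [(-9)·22 − (-1)·(-18)] + [(-1)·(-1) − 15·22] + [15·(-2) − (-1)·(-1)]| = 576, so the area is 288.
The number of boundary lattice points is Σ gcd(|Δx|,|Δy|) = gcd(8,16) + gcd(8,40) + gcd(16,23) + gcd(16,1) = 8+8+1+1 = 18.
By Pick's theorem I = A − B/2 + 1 = 288 − 18/2 + 1 = 280.

280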